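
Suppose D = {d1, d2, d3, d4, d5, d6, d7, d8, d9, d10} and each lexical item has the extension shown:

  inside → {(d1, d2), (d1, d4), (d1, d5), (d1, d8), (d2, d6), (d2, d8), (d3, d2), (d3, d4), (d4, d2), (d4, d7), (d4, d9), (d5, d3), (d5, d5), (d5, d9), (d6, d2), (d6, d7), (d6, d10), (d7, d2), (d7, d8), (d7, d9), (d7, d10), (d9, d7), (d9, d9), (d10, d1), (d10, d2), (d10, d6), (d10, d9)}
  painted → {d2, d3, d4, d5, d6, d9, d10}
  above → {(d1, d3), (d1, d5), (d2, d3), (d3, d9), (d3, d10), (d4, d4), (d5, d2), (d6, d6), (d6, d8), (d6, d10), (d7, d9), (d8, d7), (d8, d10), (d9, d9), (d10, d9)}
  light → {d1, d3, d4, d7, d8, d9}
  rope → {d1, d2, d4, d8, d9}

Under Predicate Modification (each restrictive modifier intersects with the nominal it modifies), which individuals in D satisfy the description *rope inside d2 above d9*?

⟦inside d2⟧ = {x : ⟨x, d2⟩ ∈ ⟦inside⟧} = {d1, d3, d4, d6, d7, d10}
⟦above d9⟧ = {x : ⟨x, d9⟩ ∈ ⟦above⟧} = {d3, d7, d9, d10}
⟦rope⟧ = {d1, d2, d4, d8, d9}
… ∩ ⟦inside d2⟧ = {d1, d2, d4, d8, d9} ∩ {d1, d3, d4, d6, d7, d10} = {d1, d4}
… ∩ ⟦above d9⟧ = {d1, d4} ∩ {d3, d7, d9, d10} = ∅
So ⟦rope inside d2 above d9⟧ = ∅.

∅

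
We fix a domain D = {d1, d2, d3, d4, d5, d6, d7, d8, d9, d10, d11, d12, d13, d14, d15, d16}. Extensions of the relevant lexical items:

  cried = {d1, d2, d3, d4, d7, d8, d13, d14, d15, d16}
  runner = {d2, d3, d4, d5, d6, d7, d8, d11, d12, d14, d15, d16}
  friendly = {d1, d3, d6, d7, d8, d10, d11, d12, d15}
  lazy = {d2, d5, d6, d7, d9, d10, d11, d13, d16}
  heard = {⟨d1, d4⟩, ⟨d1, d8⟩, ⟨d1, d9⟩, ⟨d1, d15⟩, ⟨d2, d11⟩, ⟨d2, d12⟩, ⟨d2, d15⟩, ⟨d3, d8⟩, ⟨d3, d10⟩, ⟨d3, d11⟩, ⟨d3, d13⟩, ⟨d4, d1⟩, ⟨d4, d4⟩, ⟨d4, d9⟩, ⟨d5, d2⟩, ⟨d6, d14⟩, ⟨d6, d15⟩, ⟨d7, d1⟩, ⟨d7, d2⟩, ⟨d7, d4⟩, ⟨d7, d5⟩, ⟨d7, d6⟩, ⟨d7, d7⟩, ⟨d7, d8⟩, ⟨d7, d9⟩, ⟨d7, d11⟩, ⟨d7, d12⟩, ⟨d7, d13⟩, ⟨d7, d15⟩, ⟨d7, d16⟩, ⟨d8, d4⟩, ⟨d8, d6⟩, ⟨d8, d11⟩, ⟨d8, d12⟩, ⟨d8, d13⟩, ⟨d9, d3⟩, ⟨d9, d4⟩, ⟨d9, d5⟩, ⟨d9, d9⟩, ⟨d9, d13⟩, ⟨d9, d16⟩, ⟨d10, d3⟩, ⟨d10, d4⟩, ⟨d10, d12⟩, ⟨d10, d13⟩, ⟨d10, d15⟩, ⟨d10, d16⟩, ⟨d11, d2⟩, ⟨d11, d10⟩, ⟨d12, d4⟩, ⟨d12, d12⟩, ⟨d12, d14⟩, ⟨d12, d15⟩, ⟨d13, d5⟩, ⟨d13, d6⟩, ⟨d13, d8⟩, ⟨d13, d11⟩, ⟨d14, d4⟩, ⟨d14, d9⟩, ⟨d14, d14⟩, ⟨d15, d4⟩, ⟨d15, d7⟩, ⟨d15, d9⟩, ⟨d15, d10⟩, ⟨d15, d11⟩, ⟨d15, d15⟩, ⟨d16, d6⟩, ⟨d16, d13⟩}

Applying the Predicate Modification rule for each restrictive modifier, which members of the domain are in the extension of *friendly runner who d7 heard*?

⟦who d7 heard⟧ = {x : ⟨d7, x⟩ ∈ ⟦heard⟧} = {d1, d2, d4, d5, d6, d7, d8, d9, d11, d12, d13, d15, d16}
⟦runner⟧ = {d2, d3, d4, d5, d6, d7, d8, d11, d12, d14, d15, d16}
… ∩ ⟦who d7 heard⟧ = {d2, d3, d4, d5, d6, d7, d8, d11, d12, d14, d15, d16} ∩ {d1, d2, d4, d5, d6, d7, d8, d9, d11, d12, d13, d15, d16} = {d2, d4, d5, d6, d7, d8, d11, d12, d15, d16}
… ∩ ⟦friendly⟧ = {d2, d4, d5, d6, d7, d8, d11, d12, d15, d16} ∩ {d1, d3, d6, d7, d8, d10, d11, d12, d15} = {d6, d7, d8, d11, d12, d15}
So ⟦friendly runner who d7 heard⟧ = {d6, d7, d8, d11, d12, d15}.

{d6, d7, d8, d11, d12, d15}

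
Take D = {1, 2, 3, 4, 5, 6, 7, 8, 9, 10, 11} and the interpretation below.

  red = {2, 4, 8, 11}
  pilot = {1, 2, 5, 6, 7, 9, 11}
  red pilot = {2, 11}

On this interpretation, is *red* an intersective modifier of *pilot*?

⟦red⟧ ∩ ⟦pilot⟧ = {2, 4, 8, 11} ∩ {1, 2, 5, 6, 7, 9, 11} = {2, 11}
Observed ⟦red pilot⟧ = {2, 11}.
These coincide, so the modifier is intersective here.

yes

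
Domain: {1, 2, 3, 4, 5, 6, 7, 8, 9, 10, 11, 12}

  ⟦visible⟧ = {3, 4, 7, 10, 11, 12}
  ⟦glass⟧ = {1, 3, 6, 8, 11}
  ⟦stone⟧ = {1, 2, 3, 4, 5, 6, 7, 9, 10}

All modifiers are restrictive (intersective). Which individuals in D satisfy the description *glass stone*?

⟦stone⟧ = {1, 2, 3, 4, 5, 6, 7, 9, 10}
… ∩ ⟦glass⟧ = {1, 2, 3, 4, 5, 6, 7, 9, 10} ∩ {1, 3, 6, 8, 11} = {1, 3, 6}
So ⟦glass stone⟧ = {1, 3, 6}.

{1, 3, 6}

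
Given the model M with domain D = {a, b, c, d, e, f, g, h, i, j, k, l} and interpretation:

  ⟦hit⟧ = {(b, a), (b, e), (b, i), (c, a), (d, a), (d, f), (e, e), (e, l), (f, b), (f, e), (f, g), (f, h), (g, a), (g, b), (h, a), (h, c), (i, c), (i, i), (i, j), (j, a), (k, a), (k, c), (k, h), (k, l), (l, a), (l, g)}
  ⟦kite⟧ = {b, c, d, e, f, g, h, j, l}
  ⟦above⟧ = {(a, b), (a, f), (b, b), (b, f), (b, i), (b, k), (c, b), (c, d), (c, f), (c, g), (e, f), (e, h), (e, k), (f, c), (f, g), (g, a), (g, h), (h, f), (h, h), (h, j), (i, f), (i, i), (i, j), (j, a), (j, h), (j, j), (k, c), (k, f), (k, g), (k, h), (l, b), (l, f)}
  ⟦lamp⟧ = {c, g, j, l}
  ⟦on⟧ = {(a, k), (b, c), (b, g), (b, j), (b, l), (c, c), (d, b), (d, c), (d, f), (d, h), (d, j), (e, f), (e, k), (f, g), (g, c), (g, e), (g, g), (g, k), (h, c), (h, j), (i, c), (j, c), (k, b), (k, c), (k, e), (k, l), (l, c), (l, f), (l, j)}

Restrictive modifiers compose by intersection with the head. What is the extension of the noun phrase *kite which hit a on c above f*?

⟦which hit a⟧ = {x : ⟨x, a⟩ ∈ ⟦hit⟧} = {b, c, d, g, h, j, k, l}
⟦on c⟧ = {x : ⟨x, c⟩ ∈ ⟦on⟧} = {b, c, d, g, h, i, j, k, l}
⟦above f⟧ = {x : ⟨x, f⟩ ∈ ⟦above⟧} = {a, b, c, e, h, i, k, l}
⟦kite⟧ = {b, c, d, e, f, g, h, j, l}
… ∩ ⟦which hit a⟧ = {b, c, d, e, f, g, h, j, l} ∩ {b, c, d, g, h, j, k, l} = {b, c, d, g, h, j, l}
… ∩ ⟦on c⟧ = {b, c, d, g, h, j, l} ∩ {b, c, d, g, h, i, j, k, l} = {b, c, d, g, h, j, l}
… ∩ ⟦above f⟧ = {b, c, d, g, h, j, l} ∩ {a, b, c, e, h, i, k, l} = {b, c, h, l}
So ⟦kite which hit a on c above f⟧ = {b, c, h, l}.

{b, c, h, l}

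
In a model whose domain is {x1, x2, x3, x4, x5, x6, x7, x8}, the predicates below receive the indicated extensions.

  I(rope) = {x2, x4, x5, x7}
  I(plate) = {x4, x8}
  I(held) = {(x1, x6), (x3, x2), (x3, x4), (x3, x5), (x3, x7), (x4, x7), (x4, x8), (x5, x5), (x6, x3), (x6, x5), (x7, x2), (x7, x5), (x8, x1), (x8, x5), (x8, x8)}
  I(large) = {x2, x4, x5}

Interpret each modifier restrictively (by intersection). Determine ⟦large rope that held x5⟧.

{x5}

⟦that held x5⟧ = {x : ⟨x, x5⟩ ∈ ⟦held⟧} = {x3, x5, x6, x7, x8}
⟦rope⟧ = {x2, x4, x5, x7}
… ∩ ⟦that held x5⟧ = {x2, x4, x5, x7} ∩ {x3, x5, x6, x7, x8} = {x5, x7}
… ∩ ⟦large⟧ = {x5, x7} ∩ {x2, x4, x5} = {x5}
So ⟦large rope that held x5⟧ = {x5}.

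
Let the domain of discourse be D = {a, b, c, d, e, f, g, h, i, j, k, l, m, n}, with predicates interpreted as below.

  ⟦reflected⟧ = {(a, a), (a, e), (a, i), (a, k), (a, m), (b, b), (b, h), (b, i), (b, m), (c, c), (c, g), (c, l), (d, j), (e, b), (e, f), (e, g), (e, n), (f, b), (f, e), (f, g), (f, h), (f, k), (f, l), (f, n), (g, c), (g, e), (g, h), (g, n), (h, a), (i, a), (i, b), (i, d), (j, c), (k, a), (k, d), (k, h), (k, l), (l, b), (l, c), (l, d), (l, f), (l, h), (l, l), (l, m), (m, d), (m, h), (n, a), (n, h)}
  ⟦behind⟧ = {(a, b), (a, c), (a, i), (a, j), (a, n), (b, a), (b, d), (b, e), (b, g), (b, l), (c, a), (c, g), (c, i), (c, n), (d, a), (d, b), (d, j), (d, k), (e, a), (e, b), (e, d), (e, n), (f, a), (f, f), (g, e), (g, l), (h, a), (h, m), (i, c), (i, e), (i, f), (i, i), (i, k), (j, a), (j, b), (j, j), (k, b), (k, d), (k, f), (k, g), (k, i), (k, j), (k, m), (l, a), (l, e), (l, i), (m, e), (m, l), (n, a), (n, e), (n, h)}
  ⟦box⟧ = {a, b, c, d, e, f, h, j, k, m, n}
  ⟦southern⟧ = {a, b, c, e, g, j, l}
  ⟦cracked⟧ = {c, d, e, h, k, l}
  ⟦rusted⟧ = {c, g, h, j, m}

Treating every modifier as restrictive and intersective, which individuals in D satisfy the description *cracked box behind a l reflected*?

⟦behind a⟧ = {x : ⟨x, a⟩ ∈ ⟦behind⟧} = {b, c, d, e, f, h, j, l, n}
⟦l reflected⟧ = {x : ⟨l, x⟩ ∈ ⟦reflected⟧} = {b, c, d, f, h, l, m}
⟦box⟧ = {a, b, c, d, e, f, h, j, k, m, n}
… ∩ ⟦behind a⟧ = {a, b, c, d, e, f, h, j, k, m, n} ∩ {b, c, d, e, f, h, j, l, n} = {b, c, d, e, f, h, j, n}
… ∩ ⟦l reflected⟧ = {b, c, d, e, f, h, j, n} ∩ {b, c, d, f, h, l, m} = {b, c, d, f, h}
… ∩ ⟦cracked⟧ = {b, c, d, f, h} ∩ {c, d, e, h, k, l} = {c, d, h}
So ⟦cracked box behind a l reflected⟧ = {c, d, h}.

{c, d, h}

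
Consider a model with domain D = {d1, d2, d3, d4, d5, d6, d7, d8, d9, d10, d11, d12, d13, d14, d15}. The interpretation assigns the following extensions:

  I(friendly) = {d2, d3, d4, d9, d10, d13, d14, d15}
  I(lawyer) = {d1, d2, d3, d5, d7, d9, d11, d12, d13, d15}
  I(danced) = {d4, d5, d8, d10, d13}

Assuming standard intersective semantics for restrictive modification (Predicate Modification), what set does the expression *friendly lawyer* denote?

⟦lawyer⟧ = {d1, d2, d3, d5, d7, d9, d11, d12, d13, d15}
… ∩ ⟦friendly⟧ = {d1, d2, d3, d5, d7, d9, d11, d12, d13, d15} ∩ {d2, d3, d4, d9, d10, d13, d14, d15} = {d2, d3, d9, d13, d15}
So ⟦friendly lawyer⟧ = {d2, d3, d9, d13, d15}.

{d2, d3, d9, d13, d15}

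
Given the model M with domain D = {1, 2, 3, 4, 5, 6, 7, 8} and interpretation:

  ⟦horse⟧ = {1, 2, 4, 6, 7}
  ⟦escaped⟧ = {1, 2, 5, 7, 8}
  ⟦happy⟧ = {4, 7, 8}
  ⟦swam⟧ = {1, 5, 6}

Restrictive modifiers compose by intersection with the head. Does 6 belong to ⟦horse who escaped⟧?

no

⟦who escaped⟧ = ⟦escaped⟧ = {1, 2, 5, 7, 8}
⟦horse⟧ = {1, 2, 4, 6, 7}
… ∩ ⟦who escaped⟧ = {1, 2, 4, 6, 7} ∩ {1, 2, 5, 7, 8} = {1, 2, 7}
⟦horse who escaped⟧ = {1, 2, 7}; 6 ∉ this set.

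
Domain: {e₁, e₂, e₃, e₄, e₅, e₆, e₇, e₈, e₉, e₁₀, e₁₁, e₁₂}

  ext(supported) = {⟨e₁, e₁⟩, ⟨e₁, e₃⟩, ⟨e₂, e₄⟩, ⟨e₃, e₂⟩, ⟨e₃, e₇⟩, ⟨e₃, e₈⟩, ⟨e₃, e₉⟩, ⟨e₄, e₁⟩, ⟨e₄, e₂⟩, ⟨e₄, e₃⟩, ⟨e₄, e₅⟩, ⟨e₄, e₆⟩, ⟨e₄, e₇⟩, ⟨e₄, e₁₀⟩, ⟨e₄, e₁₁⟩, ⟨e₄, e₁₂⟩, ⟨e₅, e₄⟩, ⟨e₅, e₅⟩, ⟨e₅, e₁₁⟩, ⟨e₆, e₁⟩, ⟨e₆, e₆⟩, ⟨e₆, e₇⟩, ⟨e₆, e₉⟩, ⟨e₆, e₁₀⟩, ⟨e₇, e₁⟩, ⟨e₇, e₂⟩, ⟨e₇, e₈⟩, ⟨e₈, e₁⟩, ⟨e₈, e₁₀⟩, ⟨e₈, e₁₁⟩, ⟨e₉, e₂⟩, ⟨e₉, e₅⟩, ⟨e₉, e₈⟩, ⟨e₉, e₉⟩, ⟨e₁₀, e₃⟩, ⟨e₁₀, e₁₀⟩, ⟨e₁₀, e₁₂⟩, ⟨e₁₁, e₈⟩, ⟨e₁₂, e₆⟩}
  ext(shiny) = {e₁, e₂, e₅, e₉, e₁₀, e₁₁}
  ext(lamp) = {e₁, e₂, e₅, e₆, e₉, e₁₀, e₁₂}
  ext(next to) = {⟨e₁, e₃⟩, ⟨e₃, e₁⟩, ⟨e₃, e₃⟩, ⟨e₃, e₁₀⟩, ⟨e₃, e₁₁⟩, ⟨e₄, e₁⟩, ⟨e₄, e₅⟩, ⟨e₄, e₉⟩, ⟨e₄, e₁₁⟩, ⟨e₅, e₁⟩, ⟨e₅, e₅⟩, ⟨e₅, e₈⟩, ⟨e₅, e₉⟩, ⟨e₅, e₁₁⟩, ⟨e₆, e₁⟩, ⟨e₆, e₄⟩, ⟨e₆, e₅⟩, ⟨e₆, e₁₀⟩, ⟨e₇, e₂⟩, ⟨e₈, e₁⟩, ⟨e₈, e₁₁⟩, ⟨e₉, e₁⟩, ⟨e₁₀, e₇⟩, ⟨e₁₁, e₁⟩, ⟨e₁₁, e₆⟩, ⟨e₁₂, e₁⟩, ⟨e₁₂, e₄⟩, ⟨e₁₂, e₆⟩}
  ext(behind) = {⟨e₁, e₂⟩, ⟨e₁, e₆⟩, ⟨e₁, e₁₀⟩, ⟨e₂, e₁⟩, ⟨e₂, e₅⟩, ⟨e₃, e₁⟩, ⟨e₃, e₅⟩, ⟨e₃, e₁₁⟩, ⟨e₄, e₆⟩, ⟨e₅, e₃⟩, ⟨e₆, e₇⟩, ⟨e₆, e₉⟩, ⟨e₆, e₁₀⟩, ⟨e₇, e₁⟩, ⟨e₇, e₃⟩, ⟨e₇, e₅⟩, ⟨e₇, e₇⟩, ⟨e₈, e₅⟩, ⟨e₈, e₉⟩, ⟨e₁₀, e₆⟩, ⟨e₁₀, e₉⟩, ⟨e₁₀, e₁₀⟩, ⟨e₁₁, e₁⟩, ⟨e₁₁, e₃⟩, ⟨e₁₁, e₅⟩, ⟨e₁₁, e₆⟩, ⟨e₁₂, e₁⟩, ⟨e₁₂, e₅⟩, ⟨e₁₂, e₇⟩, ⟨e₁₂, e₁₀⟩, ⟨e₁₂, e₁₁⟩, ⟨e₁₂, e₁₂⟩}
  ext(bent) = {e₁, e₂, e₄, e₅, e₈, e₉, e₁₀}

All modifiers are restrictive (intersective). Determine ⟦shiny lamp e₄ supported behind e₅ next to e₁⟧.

⟦e₄ supported⟧ = {x : ⟨e₄, x⟩ ∈ ⟦supported⟧} = {e₁, e₂, e₃, e₅, e₆, e₇, e₁₀, e₁₁, e₁₂}
⟦behind e₅⟧ = {x : ⟨x, e₅⟩ ∈ ⟦behind⟧} = {e₂, e₃, e₇, e₈, e₁₁, e₁₂}
⟦next to e₁⟧ = {x : ⟨x, e₁⟩ ∈ ⟦next to⟧} = {e₃, e₄, e₅, e₆, e₈, e₉, e₁₁, e₁₂}
⟦lamp⟧ = {e₁, e₂, e₅, e₆, e₉, e₁₀, e₁₂}
… ∩ ⟦e₄ supported⟧ = {e₁, e₂, e₅, e₆, e₉, e₁₀, e₁₂} ∩ {e₁, e₂, e₃, e₅, e₆, e₇, e₁₀, e₁₁, e₁₂} = {e₁, e₂, e₅, e₆, e₁₀, e₁₂}
… ∩ ⟦behind e₅⟧ = {e₁, e₂, e₅, e₆, e₁₀, e₁₂} ∩ {e₂, e₃, e₇, e₈, e₁₁, e₁₂} = {e₂, e₁₂}
… ∩ ⟦next to e₁⟧ = {e₂, e₁₂} ∩ {e₃, e₄, e₅, e₆, e₈, e₉, e₁₁, e₁₂} = {e₁₂}
… ∩ ⟦shiny⟧ = {e₁₂} ∩ {e₁, e₂, e₅, e₉, e₁₀, e₁₁} = ∅
So ⟦shiny lamp e₄ supported behind e₅ next to e₁⟧ = { }.

{ }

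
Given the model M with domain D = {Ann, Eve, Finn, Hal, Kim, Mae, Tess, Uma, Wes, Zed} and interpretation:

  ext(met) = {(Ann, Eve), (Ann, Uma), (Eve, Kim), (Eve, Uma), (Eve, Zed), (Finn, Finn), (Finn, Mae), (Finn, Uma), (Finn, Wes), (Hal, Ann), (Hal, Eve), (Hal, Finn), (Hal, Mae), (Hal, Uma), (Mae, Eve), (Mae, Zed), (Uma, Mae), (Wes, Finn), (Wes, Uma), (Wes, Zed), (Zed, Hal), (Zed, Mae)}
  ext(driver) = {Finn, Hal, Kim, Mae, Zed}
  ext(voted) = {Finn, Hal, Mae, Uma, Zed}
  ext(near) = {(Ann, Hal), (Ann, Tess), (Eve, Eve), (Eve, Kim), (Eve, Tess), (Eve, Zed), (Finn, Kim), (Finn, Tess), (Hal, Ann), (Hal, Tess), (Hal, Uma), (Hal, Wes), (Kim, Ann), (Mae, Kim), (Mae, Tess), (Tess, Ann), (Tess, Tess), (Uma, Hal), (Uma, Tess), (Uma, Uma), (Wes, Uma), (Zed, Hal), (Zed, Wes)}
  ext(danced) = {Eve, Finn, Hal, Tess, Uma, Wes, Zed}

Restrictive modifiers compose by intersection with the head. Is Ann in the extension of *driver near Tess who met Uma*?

no

⟦near Tess⟧ = {x : ⟨x, Tess⟩ ∈ ⟦near⟧} = {Ann, Eve, Finn, Hal, Mae, Tess, Uma}
⟦who met Uma⟧ = {x : ⟨x, Uma⟩ ∈ ⟦met⟧} = {Ann, Eve, Finn, Hal, Wes}
⟦driver⟧ = {Finn, Hal, Kim, Mae, Zed}
… ∩ ⟦near Tess⟧ = {Finn, Hal, Kim, Mae, Zed} ∩ {Ann, Eve, Finn, Hal, Mae, Tess, Uma} = {Finn, Hal, Mae}
… ∩ ⟦who met Uma⟧ = {Finn, Hal, Mae} ∩ {Ann, Eve, Finn, Hal, Wes} = {Finn, Hal}
⟦driver near Tess who met Uma⟧ = {Finn, Hal}; Ann ∉ this set.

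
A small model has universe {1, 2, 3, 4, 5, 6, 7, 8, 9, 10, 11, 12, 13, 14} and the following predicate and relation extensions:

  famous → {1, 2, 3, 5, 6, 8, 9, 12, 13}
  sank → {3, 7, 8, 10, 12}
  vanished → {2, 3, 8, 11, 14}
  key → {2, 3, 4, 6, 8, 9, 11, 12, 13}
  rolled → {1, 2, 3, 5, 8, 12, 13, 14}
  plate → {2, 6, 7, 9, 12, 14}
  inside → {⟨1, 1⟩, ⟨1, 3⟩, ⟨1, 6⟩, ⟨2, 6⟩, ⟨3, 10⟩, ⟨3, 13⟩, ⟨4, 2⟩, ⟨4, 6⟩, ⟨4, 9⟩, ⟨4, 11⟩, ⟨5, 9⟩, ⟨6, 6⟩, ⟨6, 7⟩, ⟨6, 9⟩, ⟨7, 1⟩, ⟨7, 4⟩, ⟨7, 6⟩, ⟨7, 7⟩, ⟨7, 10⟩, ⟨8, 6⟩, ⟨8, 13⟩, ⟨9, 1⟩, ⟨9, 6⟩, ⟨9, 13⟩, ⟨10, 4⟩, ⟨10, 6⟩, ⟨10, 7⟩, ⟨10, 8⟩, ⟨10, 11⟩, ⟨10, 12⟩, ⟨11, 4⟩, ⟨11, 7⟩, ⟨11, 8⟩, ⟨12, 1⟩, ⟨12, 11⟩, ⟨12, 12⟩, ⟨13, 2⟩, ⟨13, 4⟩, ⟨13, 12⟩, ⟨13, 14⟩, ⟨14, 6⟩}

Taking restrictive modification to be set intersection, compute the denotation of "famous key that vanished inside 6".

⟦that vanished⟧ = ⟦vanished⟧ = {2, 3, 8, 11, 14}
⟦inside 6⟧ = {x : ⟨x, 6⟩ ∈ ⟦inside⟧} = {1, 2, 4, 6, 7, 8, 9, 10, 14}
⟦key⟧ = {2, 3, 4, 6, 8, 9, 11, 12, 13}
… ∩ ⟦that vanished⟧ = {2, 3, 4, 6, 8, 9, 11, 12, 13} ∩ {2, 3, 8, 11, 14} = {2, 3, 8, 11}
… ∩ ⟦inside 6⟧ = {2, 3, 8, 11} ∩ {1, 2, 4, 6, 7, 8, 9, 10, 14} = {2, 8}
… ∩ ⟦famous⟧ = {2, 8} ∩ {1, 2, 3, 5, 6, 8, 9, 12, 13} = {2, 8}
So ⟦famous key that vanished inside 6⟧ = {2, 8}.

{2, 8}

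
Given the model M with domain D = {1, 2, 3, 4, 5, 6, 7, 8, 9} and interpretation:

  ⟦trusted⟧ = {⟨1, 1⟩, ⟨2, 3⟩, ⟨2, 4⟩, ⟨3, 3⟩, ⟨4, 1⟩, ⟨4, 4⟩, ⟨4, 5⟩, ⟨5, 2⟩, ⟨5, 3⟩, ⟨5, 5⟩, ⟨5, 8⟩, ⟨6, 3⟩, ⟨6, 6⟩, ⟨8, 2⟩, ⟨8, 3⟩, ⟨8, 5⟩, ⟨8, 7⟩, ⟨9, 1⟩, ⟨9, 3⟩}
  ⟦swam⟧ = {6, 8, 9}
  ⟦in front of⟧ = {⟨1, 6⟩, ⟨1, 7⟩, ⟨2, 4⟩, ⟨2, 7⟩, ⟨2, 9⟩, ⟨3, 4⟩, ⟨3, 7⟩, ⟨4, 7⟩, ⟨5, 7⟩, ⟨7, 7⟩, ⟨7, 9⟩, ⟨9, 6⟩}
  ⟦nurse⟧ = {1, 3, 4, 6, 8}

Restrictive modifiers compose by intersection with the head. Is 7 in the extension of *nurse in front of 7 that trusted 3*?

no

⟦in front of 7⟧ = {x : ⟨x, 7⟩ ∈ ⟦in front of⟧} = {1, 2, 3, 4, 5, 7}
⟦that trusted 3⟧ = {x : ⟨x, 3⟩ ∈ ⟦trusted⟧} = {2, 3, 5, 6, 8, 9}
⟦nurse⟧ = {1, 3, 4, 6, 8}
… ∩ ⟦in front of 7⟧ = {1, 3, 4, 6, 8} ∩ {1, 2, 3, 4, 5, 7} = {1, 3, 4}
… ∩ ⟦that trusted 3⟧ = {1, 3, 4} ∩ {2, 3, 5, 6, 8, 9} = {3}
⟦nurse in front of 7 that trusted 3⟧ = {3}; 7 ∉ this set.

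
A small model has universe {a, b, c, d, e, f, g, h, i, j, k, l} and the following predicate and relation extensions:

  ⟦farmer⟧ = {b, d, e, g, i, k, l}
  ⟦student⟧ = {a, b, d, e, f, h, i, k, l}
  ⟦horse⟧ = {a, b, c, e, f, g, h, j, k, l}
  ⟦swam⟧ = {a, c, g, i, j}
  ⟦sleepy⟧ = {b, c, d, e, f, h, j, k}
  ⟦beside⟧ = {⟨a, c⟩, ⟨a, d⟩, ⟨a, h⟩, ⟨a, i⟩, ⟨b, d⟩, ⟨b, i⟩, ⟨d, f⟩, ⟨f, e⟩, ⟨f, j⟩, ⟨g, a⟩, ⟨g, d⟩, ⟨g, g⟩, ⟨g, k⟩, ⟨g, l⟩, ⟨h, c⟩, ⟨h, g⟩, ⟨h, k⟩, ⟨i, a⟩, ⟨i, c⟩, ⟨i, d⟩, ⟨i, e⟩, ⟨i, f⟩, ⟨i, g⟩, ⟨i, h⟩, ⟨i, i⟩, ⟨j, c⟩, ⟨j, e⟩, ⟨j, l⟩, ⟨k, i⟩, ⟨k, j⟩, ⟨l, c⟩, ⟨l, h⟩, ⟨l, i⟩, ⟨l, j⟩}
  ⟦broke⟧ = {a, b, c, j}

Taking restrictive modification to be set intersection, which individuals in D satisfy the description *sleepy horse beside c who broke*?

{j}

⟦beside c⟧ = {x : ⟨x, c⟩ ∈ ⟦beside⟧} = {a, h, i, j, l}
⟦who broke⟧ = ⟦broke⟧ = {a, b, c, j}
⟦horse⟧ = {a, b, c, e, f, g, h, j, k, l}
… ∩ ⟦beside c⟧ = {a, b, c, e, f, g, h, j, k, l} ∩ {a, h, i, j, l} = {a, h, j, l}
… ∩ ⟦who broke⟧ = {a, h, j, l} ∩ {a, b, c, j} = {a, j}
… ∩ ⟦sleepy⟧ = {a, j} ∩ {b, c, d, e, f, h, j, k} = {j}
So ⟦sleepy horse beside c who broke⟧ = {j}.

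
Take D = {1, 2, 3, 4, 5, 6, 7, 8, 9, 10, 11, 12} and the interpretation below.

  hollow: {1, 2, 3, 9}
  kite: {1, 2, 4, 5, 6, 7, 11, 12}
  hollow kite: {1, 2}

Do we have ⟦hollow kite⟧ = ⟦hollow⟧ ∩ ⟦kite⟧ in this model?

yes

⟦hollow⟧ ∩ ⟦kite⟧ = {1, 2, 3, 9} ∩ {1, 2, 4, 5, 6, 7, 11, 12} = {1, 2}
Observed ⟦hollow kite⟧ = {1, 2}.
These coincide, so the modifier is intersective here.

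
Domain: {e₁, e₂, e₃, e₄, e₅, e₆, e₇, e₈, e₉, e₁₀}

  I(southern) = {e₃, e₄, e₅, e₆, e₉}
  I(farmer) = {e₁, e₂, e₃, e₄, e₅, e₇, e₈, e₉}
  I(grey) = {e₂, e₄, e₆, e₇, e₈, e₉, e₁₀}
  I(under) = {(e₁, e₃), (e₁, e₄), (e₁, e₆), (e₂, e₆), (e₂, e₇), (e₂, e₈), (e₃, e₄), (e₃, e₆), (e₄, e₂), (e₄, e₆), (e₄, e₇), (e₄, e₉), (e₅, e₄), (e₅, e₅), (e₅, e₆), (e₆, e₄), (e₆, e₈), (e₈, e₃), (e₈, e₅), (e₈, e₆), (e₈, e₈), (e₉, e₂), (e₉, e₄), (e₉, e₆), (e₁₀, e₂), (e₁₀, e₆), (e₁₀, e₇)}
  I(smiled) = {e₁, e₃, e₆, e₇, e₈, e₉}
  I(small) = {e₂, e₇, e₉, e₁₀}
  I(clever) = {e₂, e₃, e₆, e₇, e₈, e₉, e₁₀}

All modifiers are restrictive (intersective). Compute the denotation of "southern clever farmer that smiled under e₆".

{e₃, e₉}

⟦that smiled⟧ = ⟦smiled⟧ = {e₁, e₃, e₆, e₇, e₈, e₉}
⟦under e₆⟧ = {x : ⟨x, e₆⟩ ∈ ⟦under⟧} = {e₁, e₂, e₃, e₄, e₅, e₈, e₉, e₁₀}
⟦farmer⟧ = {e₁, e₂, e₃, e₄, e₅, e₇, e₈, e₉}
… ∩ ⟦that smiled⟧ = {e₁, e₂, e₃, e₄, e₅, e₇, e₈, e₉} ∩ {e₁, e₃, e₆, e₇, e₈, e₉} = {e₁, e₃, e₇, e₈, e₉}
… ∩ ⟦under e₆⟧ = {e₁, e₃, e₇, e₈, e₉} ∩ {e₁, e₂, e₃, e₄, e₅, e₈, e₉, e₁₀} = {e₁, e₃, e₈, e₉}
… ∩ ⟦southern⟧ = {e₁, e₃, e₈, e₉} ∩ {e₃, e₄, e₅, e₆, e₉} = {e₃, e₉}
… ∩ ⟦clever⟧ = {e₃, e₉} ∩ {e₂, e₃, e₆, e₇, e₈, e₉, e₁₀} = {e₃, e₉}
So ⟦southern clever farmer that smiled under e₆⟧ = {e₃, e₉}.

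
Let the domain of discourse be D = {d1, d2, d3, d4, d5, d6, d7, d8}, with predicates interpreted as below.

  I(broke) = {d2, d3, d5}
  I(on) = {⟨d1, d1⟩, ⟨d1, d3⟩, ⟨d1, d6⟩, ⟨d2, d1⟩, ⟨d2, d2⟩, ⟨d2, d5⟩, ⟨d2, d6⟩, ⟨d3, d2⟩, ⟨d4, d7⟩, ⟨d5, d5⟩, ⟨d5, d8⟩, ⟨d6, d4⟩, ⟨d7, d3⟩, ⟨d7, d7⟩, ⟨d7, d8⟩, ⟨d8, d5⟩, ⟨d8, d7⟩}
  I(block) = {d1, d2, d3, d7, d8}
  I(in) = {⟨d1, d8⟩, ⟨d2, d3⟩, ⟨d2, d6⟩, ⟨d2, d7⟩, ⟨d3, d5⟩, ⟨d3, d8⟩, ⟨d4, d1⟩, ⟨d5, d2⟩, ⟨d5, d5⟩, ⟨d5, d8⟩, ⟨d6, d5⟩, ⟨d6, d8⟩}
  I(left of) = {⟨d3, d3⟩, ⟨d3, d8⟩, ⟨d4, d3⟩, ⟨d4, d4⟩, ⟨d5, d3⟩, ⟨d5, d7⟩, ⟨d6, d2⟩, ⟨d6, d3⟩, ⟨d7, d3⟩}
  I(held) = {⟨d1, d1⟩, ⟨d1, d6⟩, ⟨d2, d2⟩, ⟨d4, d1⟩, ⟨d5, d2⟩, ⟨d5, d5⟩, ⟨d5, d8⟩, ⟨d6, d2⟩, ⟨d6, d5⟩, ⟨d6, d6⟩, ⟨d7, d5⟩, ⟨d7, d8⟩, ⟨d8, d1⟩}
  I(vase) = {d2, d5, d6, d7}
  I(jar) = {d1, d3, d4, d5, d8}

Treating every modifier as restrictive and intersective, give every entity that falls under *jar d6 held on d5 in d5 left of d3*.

⟦d6 held⟧ = {x : ⟨d6, x⟩ ∈ ⟦held⟧} = {d2, d5, d6}
⟦on d5⟧ = {x : ⟨x, d5⟩ ∈ ⟦on⟧} = {d2, d5, d8}
⟦in d5⟧ = {x : ⟨x, d5⟩ ∈ ⟦in⟧} = {d3, d5, d6}
⟦left of d3⟧ = {x : ⟨x, d3⟩ ∈ ⟦left of⟧} = {d3, d4, d5, d6, d7}
⟦jar⟧ = {d1, d3, d4, d5, d8}
… ∩ ⟦d6 held⟧ = {d1, d3, d4, d5, d8} ∩ {d2, d5, d6} = {d5}
… ∩ ⟦on d5⟧ = {d5} ∩ {d2, d5, d8} = {d5}
… ∩ ⟦in d5⟧ = {d5} ∩ {d3, d5, d6} = {d5}
… ∩ ⟦left of d3⟧ = {d5} ∩ {d3, d4, d5, d6, d7} = {d5}
So ⟦jar d6 held on d5 in d5 left of d3⟧ = {d5}.

{d5}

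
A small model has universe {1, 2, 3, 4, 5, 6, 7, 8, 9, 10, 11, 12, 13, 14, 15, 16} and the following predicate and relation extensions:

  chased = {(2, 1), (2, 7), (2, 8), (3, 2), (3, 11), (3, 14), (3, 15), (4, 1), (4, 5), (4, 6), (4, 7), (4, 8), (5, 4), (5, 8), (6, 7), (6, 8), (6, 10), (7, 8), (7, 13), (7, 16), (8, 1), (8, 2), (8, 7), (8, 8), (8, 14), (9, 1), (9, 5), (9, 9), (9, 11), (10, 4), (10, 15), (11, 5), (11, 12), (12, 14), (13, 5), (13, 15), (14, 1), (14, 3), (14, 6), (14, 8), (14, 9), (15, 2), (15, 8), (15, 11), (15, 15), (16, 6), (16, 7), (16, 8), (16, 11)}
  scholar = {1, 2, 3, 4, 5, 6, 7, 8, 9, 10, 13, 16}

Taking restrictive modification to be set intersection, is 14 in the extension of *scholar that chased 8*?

⟦that chased 8⟧ = {x : ⟨x, 8⟩ ∈ ⟦chased⟧} = {2, 4, 5, 6, 7, 8, 14, 15, 16}
⟦scholar⟧ = {1, 2, 3, 4, 5, 6, 7, 8, 9, 10, 13, 16}
… ∩ ⟦that chased 8⟧ = {1, 2, 3, 4, 5, 6, 7, 8, 9, 10, 13, 16} ∩ {2, 4, 5, 6, 7, 8, 14, 15, 16} = {2, 4, 5, 6, 7, 8, 16}
⟦scholar that chased 8⟧ = {2, 4, 5, 6, 7, 8, 16}; 14 ∉ this set.

no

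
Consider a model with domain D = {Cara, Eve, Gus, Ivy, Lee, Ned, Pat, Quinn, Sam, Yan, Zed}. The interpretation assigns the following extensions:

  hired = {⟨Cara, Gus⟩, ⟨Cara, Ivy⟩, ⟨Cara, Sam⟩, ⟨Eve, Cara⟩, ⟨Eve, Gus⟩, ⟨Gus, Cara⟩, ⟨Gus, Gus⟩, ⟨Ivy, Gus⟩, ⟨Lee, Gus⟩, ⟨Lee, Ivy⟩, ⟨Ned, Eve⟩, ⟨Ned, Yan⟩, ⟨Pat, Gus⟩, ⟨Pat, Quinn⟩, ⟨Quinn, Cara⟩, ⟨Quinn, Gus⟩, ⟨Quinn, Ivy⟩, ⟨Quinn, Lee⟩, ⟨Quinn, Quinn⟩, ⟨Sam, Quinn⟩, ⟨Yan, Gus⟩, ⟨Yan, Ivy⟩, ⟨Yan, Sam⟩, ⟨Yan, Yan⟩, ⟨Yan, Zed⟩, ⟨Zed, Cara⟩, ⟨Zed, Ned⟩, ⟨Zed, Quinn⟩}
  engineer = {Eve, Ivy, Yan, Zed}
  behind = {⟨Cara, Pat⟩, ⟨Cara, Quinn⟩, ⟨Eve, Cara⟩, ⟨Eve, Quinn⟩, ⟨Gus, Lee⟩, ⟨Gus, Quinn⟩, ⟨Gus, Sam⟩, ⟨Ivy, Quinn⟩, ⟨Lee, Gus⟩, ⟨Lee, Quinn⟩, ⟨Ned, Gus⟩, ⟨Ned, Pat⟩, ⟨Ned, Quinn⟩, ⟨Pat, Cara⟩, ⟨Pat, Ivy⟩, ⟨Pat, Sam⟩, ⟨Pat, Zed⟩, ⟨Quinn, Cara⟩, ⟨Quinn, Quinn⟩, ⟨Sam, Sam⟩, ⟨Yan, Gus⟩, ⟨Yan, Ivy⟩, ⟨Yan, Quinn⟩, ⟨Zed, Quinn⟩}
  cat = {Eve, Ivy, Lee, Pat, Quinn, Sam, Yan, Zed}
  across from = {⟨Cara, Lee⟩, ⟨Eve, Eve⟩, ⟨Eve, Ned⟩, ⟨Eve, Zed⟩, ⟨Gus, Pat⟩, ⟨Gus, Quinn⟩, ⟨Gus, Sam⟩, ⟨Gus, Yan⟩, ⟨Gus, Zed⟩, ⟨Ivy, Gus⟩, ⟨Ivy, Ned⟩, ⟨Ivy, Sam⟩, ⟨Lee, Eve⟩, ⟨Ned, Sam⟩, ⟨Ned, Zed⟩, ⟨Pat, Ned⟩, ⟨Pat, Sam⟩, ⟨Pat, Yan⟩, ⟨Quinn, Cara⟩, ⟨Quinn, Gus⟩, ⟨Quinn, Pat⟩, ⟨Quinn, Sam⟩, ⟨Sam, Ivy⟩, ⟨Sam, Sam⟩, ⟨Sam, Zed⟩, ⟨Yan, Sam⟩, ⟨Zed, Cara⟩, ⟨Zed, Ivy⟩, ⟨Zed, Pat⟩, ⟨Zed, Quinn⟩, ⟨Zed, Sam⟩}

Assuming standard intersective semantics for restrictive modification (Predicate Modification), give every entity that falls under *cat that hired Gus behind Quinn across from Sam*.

⟦that hired Gus⟧ = {x : ⟨x, Gus⟩ ∈ ⟦hired⟧} = {Cara, Eve, Gus, Ivy, Lee, Pat, Quinn, Yan}
⟦behind Quinn⟧ = {x : ⟨x, Quinn⟩ ∈ ⟦behind⟧} = {Cara, Eve, Gus, Ivy, Lee, Ned, Quinn, Yan, Zed}
⟦across from Sam⟧ = {x : ⟨x, Sam⟩ ∈ ⟦across from⟧} = {Gus, Ivy, Ned, Pat, Quinn, Sam, Yan, Zed}
⟦cat⟧ = {Eve, Ivy, Lee, Pat, Quinn, Sam, Yan, Zed}
… ∩ ⟦that hired Gus⟧ = {Eve, Ivy, Lee, Pat, Quinn, Sam, Yan, Zed} ∩ {Cara, Eve, Gus, Ivy, Lee, Pat, Quinn, Yan} = {Eve, Ivy, Lee, Pat, Quinn, Yan}
… ∩ ⟦behind Quinn⟧ = {Eve, Ivy, Lee, Pat, Quinn, Yan} ∩ {Cara, Eve, Gus, Ivy, Lee, Ned, Quinn, Yan, Zed} = {Eve, Ivy, Lee, Quinn, Yan}
… ∩ ⟦across from Sam⟧ = {Eve, Ivy, Lee, Quinn, Yan} ∩ {Gus, Ivy, Ned, Pat, Quinn, Sam, Yan, Zed} = {Ivy, Quinn, Yan}
So ⟦cat that hired Gus behind Quinn across from Sam⟧ = {Ivy, Quinn, Yan}.

{Ivy, Quinn, Yan}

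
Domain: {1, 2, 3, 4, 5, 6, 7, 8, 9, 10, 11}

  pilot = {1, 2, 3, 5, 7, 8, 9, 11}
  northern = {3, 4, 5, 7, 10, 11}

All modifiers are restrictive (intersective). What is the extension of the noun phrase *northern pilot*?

⟦pilot⟧ = {1, 2, 3, 5, 7, 8, 9, 11}
… ∩ ⟦northern⟧ = {1, 2, 3, 5, 7, 8, 9, 11} ∩ {3, 4, 5, 7, 10, 11} = {3, 5, 7, 11}
So ⟦northern pilot⟧ = {3, 5, 7, 11}.

{3, 5, 7, 11}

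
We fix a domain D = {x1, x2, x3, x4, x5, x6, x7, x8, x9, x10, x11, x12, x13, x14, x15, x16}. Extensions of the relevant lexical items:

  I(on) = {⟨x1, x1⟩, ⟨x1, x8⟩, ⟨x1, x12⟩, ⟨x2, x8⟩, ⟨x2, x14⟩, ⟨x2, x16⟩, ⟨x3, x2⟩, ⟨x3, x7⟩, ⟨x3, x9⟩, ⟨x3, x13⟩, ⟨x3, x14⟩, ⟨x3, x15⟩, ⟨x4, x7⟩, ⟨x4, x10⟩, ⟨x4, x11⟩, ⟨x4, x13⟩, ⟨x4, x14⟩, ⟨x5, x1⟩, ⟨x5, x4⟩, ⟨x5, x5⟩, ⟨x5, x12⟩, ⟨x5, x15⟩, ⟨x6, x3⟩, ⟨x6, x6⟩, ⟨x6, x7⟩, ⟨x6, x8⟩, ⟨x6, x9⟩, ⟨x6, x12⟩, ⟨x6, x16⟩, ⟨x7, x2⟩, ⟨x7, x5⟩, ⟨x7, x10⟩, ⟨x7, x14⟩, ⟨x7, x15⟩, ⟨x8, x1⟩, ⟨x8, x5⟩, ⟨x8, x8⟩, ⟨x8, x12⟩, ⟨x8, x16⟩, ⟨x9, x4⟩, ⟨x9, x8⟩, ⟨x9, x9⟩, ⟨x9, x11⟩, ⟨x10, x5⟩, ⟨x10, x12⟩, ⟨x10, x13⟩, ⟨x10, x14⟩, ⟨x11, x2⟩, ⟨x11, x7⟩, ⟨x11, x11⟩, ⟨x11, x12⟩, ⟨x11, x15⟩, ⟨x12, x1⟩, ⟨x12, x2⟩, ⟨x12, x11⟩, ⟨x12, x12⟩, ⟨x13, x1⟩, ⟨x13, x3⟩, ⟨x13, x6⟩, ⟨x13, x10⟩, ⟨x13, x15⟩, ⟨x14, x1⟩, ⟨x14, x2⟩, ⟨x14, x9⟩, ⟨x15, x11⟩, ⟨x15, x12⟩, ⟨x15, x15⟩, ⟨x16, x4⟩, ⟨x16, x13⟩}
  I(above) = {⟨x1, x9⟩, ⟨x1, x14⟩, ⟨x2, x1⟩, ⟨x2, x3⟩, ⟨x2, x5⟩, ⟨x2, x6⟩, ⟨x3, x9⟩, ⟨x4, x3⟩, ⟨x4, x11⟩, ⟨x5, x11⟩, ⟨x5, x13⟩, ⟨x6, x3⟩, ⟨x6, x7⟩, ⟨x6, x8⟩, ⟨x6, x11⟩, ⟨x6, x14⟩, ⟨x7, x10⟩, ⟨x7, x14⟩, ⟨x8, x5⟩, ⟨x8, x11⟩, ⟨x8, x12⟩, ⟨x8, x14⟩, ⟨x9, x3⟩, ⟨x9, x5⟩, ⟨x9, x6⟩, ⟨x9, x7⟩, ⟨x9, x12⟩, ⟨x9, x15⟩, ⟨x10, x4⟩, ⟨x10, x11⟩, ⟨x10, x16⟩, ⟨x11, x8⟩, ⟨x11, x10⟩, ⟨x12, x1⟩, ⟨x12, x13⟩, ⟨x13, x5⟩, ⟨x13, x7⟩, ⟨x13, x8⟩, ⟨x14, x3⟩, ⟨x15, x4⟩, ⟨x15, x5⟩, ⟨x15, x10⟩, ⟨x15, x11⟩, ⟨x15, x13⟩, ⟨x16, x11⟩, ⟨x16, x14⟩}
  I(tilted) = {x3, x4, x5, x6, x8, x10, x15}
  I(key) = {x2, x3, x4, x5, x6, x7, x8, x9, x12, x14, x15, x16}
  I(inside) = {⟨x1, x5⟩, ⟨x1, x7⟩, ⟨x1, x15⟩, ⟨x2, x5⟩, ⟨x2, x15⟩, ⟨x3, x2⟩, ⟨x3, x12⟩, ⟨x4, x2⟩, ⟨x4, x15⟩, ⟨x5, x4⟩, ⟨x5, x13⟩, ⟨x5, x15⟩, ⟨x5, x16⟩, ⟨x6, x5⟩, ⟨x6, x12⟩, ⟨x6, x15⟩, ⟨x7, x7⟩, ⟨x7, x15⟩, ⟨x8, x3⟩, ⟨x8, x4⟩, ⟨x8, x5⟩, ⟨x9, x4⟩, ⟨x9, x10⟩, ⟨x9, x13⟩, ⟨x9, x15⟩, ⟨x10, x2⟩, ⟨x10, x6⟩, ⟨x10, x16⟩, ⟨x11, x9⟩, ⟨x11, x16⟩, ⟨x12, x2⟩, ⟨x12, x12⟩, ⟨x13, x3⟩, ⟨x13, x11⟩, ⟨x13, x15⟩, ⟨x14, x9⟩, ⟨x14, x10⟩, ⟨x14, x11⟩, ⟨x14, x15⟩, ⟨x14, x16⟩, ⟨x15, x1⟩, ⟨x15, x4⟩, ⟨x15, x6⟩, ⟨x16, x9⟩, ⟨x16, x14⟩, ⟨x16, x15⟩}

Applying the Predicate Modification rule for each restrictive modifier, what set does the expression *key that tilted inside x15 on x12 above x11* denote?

{x5, x6}

⟦that tilted⟧ = ⟦tilted⟧ = {x3, x4, x5, x6, x8, x10, x15}
⟦inside x15⟧ = {x : ⟨x, x15⟩ ∈ ⟦inside⟧} = {x1, x2, x4, x5, x6, x7, x9, x13, x14, x16}
⟦on x12⟧ = {x : ⟨x, x12⟩ ∈ ⟦on⟧} = {x1, x5, x6, x8, x10, x11, x12, x15}
⟦above x11⟧ = {x : ⟨x, x11⟩ ∈ ⟦above⟧} = {x4, x5, x6, x8, x10, x15, x16}
⟦key⟧ = {x2, x3, x4, x5, x6, x7, x8, x9, x12, x14, x15, x16}
… ∩ ⟦that tilted⟧ = {x2, x3, x4, x5, x6, x7, x8, x9, x12, x14, x15, x16} ∩ {x3, x4, x5, x6, x8, x10, x15} = {x3, x4, x5, x6, x8, x15}
… ∩ ⟦inside x15⟧ = {x3, x4, x5, x6, x8, x15} ∩ {x1, x2, x4, x5, x6, x7, x9, x13, x14, x16} = {x4, x5, x6}
… ∩ ⟦on x12⟧ = {x4, x5, x6} ∩ {x1, x5, x6, x8, x10, x11, x12, x15} = {x5, x6}
… ∩ ⟦above x11⟧ = {x5, x6} ∩ {x4, x5, x6, x8, x10, x15, x16} = {x5, x6}
So ⟦key that tilted inside x15 on x12 above x11⟧ = {x5, x6}.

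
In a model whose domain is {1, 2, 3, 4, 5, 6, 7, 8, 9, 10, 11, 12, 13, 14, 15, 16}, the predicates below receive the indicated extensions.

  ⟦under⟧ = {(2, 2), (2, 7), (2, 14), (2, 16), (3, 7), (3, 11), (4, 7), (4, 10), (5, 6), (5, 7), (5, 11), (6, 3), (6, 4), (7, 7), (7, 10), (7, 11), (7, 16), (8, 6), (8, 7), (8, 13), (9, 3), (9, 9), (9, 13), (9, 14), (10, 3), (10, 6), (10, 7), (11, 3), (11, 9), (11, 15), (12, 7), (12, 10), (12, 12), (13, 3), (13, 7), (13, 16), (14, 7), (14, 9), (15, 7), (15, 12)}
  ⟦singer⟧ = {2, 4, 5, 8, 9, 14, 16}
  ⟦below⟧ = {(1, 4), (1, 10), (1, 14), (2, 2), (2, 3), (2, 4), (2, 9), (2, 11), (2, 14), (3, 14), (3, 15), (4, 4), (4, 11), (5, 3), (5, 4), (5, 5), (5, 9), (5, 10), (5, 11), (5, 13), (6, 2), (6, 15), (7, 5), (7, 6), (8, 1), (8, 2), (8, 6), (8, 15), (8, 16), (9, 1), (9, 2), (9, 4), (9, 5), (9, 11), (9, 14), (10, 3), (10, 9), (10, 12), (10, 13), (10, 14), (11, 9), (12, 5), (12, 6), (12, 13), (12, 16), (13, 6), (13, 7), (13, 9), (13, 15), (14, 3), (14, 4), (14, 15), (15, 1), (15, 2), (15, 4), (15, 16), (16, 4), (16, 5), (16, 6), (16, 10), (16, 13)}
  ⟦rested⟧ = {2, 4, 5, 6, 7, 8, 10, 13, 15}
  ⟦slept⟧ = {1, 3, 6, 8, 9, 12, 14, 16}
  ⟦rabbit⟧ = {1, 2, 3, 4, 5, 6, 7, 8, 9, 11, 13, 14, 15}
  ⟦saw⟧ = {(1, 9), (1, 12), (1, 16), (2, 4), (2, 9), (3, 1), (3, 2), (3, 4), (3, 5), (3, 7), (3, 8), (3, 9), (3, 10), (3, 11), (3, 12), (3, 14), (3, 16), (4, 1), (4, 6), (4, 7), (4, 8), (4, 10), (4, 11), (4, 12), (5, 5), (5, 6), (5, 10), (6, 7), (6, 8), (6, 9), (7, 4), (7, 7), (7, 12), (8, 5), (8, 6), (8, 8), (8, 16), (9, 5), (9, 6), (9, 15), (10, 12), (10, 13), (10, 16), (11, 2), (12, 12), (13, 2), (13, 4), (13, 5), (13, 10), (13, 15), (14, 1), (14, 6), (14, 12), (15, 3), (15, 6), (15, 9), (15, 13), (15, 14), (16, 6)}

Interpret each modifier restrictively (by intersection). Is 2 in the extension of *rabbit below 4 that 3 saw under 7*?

yes

⟦below 4⟧ = {x : ⟨x, 4⟩ ∈ ⟦below⟧} = {1, 2, 4, 5, 9, 14, 15, 16}
⟦that 3 saw⟧ = {x : ⟨3, x⟩ ∈ ⟦saw⟧} = {1, 2, 4, 5, 7, 8, 9, 10, 11, 12, 14, 16}
⟦under 7⟧ = {x : ⟨x, 7⟩ ∈ ⟦under⟧} = {2, 3, 4, 5, 7, 8, 10, 12, 13, 14, 15}
⟦rabbit⟧ = {1, 2, 3, 4, 5, 6, 7, 8, 9, 11, 13, 14, 15}
… ∩ ⟦below 4⟧ = {1, 2, 3, 4, 5, 6, 7, 8, 9, 11, 13, 14, 15} ∩ {1, 2, 4, 5, 9, 14, 15, 16} = {1, 2, 4, 5, 9, 14, 15}
… ∩ ⟦that 3 saw⟧ = {1, 2, 4, 5, 9, 14, 15} ∩ {1, 2, 4, 5, 7, 8, 9, 10, 11, 12, 14, 16} = {1, 2, 4, 5, 9, 14}
… ∩ ⟦under 7⟧ = {1, 2, 4, 5, 9, 14} ∩ {2, 3, 4, 5, 7, 8, 10, 12, 13, 14, 15} = {2, 4, 5, 14}
⟦rabbit below 4 that 3 saw under 7⟧ = {2, 4, 5, 14}; 2 ∈ this set.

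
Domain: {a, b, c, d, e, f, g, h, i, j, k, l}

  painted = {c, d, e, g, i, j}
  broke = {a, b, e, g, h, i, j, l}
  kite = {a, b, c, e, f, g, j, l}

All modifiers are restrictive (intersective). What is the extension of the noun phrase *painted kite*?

{c, e, g, j}

⟦kite⟧ = {a, b, c, e, f, g, j, l}
… ∩ ⟦painted⟧ = {a, b, c, e, f, g, j, l} ∩ {c, d, e, g, i, j} = {c, e, g, j}
So ⟦painted kite⟧ = {c, e, g, j}.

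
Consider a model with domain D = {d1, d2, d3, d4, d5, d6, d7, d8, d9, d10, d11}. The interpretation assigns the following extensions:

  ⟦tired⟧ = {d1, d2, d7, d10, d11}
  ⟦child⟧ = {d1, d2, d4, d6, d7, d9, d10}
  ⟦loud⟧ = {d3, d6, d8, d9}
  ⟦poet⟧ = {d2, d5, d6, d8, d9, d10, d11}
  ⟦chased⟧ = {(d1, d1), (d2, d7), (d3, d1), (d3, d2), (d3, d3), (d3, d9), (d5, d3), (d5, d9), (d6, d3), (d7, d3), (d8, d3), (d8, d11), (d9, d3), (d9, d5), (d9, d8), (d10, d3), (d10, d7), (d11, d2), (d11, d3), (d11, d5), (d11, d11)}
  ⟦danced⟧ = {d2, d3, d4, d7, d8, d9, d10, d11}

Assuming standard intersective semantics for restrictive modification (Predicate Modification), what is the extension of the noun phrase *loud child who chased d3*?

{d6, d9}

⟦who chased d3⟧ = {x : ⟨x, d3⟩ ∈ ⟦chased⟧} = {d3, d5, d6, d7, d8, d9, d10, d11}
⟦child⟧ = {d1, d2, d4, d6, d7, d9, d10}
… ∩ ⟦who chased d3⟧ = {d1, d2, d4, d6, d7, d9, d10} ∩ {d3, d5, d6, d7, d8, d9, d10, d11} = {d6, d7, d9, d10}
… ∩ ⟦loud⟧ = {d6, d7, d9, d10} ∩ {d3, d6, d8, d9} = {d6, d9}
So ⟦loud child who chased d3⟧ = {d6, d9}.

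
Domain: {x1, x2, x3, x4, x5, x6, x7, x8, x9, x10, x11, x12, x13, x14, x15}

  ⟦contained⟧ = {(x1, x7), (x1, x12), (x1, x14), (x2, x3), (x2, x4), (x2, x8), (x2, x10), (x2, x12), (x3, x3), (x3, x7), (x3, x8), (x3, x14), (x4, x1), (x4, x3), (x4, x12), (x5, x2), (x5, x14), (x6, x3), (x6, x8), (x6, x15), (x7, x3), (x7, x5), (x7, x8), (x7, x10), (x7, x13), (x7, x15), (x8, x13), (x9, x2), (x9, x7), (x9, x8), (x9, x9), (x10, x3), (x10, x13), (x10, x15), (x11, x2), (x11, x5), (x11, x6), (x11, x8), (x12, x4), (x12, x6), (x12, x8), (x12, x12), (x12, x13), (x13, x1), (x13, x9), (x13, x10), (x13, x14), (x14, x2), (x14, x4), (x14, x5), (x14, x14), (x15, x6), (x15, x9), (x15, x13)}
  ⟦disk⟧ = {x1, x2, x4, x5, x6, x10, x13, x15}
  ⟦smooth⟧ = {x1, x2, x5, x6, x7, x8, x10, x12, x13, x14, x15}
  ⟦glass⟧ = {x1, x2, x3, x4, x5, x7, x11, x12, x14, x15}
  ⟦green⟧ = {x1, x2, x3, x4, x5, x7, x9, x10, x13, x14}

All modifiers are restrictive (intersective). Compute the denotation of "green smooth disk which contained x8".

{x2}

⟦which contained x8⟧ = {x : ⟨x, x8⟩ ∈ ⟦contained⟧} = {x2, x3, x6, x7, x9, x11, x12}
⟦disk⟧ = {x1, x2, x4, x5, x6, x10, x13, x15}
… ∩ ⟦which contained x8⟧ = {x1, x2, x4, x5, x6, x10, x13, x15} ∩ {x2, x3, x6, x7, x9, x11, x12} = {x2, x6}
… ∩ ⟦green⟧ = {x2, x6} ∩ {x1, x2, x3, x4, x5, x7, x9, x10, x13, x14} = {x2}
… ∩ ⟦smooth⟧ = {x2} ∩ {x1, x2, x5, x6, x7, x8, x10, x12, x13, x14, x15} = {x2}
So ⟦green smooth disk which contained x8⟧ = {x2}.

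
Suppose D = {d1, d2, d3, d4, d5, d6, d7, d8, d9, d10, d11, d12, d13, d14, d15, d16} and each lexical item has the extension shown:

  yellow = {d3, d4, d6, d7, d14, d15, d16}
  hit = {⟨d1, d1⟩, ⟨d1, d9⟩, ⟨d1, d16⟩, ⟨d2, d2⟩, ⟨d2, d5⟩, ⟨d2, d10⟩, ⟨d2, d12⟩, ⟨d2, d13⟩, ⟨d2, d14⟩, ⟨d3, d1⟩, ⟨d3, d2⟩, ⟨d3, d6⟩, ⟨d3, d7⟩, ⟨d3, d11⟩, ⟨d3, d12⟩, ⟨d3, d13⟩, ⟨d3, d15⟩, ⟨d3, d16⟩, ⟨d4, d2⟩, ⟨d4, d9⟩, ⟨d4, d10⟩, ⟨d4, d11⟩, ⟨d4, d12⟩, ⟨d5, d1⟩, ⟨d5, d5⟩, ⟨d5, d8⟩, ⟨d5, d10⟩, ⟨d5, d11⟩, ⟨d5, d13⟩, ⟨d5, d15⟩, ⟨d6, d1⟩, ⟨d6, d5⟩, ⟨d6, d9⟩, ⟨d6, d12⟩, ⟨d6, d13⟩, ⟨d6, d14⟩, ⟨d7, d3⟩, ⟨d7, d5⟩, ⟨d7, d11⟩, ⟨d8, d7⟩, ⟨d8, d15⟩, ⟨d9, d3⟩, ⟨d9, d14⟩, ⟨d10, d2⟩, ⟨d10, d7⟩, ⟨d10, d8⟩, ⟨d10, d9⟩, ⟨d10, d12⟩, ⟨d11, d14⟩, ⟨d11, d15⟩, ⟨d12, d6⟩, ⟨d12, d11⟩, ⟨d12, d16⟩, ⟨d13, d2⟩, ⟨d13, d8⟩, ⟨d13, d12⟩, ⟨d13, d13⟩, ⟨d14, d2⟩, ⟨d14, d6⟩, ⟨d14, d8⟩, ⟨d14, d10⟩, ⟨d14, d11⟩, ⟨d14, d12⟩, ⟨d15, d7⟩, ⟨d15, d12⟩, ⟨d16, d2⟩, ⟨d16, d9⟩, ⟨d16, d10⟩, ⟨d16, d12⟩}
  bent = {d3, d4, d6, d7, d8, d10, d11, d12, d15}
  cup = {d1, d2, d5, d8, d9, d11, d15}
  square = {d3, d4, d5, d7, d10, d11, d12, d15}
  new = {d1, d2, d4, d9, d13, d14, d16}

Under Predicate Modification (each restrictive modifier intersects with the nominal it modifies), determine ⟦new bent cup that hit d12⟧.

∅

⟦that hit d12⟧ = {x : ⟨x, d12⟩ ∈ ⟦hit⟧} = {d2, d3, d4, d6, d10, d13, d14, d15, d16}
⟦cup⟧ = {d1, d2, d5, d8, d9, d11, d15}
… ∩ ⟦that hit d12⟧ = {d1, d2, d5, d8, d9, d11, d15} ∩ {d2, d3, d4, d6, d10, d13, d14, d15, d16} = {d2, d15}
… ∩ ⟦new⟧ = {d2, d15} ∩ {d1, d2, d4, d9, d13, d14, d16} = {d2}
… ∩ ⟦bent⟧ = {d2} ∩ {d3, d4, d6, d7, d8, d10, d11, d12, d15} = ∅
So ⟦new bent cup that hit d12⟧ = ∅.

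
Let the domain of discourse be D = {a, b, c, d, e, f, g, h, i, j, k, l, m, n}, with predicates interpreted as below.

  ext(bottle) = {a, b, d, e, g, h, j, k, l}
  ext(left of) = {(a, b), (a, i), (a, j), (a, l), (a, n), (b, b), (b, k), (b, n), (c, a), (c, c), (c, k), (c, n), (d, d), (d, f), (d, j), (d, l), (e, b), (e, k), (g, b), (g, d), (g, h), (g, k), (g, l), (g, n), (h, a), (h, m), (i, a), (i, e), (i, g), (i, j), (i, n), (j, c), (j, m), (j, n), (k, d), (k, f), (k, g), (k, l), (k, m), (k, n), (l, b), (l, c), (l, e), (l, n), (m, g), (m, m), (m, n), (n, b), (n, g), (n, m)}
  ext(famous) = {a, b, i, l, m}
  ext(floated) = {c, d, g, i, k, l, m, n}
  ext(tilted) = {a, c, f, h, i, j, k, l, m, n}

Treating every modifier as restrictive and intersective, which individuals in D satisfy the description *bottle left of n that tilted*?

⟦left of n⟧ = {x : ⟨x, n⟩ ∈ ⟦left of⟧} = {a, b, c, g, i, j, k, l, m}
⟦that tilted⟧ = ⟦tilted⟧ = {a, c, f, h, i, j, k, l, m, n}
⟦bottle⟧ = {a, b, d, e, g, h, j, k, l}
… ∩ ⟦left of n⟧ = {a, b, d, e, g, h, j, k, l} ∩ {a, b, c, g, i, j, k, l, m} = {a, b, g, j, k, l}
… ∩ ⟦that tilted⟧ = {a, b, g, j, k, l} ∩ {a, c, f, h, i, j, k, l, m, n} = {a, j, k, l}
So ⟦bottle left of n that tilted⟧ = {a, j, k, l}.

{a, j, k, l}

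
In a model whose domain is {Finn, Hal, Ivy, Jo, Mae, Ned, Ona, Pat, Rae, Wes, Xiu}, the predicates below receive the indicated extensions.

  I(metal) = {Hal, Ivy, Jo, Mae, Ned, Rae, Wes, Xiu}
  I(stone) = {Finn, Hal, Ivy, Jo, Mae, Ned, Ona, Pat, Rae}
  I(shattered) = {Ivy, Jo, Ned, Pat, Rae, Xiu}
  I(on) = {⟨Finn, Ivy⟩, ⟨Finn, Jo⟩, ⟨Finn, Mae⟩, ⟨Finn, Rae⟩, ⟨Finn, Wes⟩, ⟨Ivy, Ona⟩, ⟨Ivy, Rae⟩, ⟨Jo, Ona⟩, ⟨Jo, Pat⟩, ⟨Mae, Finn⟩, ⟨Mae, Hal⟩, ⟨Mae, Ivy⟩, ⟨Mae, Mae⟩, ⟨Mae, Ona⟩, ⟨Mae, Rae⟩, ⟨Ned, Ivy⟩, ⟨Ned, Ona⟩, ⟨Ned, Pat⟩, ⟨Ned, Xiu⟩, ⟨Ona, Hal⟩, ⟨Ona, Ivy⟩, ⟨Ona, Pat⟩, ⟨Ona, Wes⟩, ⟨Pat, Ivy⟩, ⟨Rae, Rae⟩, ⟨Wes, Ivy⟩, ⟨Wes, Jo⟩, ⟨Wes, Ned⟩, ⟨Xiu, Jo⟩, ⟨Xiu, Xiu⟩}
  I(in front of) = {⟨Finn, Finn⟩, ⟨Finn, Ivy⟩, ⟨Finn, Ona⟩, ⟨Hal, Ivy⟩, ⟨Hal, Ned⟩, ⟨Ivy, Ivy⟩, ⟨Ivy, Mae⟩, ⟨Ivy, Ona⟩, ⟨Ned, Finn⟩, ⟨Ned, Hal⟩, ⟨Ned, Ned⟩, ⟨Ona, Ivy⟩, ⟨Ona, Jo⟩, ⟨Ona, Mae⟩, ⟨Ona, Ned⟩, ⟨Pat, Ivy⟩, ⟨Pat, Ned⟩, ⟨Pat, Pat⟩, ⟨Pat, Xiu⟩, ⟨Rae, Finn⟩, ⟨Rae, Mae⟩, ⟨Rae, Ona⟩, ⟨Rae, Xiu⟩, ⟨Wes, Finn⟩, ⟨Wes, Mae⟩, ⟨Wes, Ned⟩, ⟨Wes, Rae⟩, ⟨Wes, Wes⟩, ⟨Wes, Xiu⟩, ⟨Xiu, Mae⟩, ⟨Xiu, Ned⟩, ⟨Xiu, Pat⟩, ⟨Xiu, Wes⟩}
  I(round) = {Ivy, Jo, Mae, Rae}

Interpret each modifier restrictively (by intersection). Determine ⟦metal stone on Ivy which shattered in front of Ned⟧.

{Ned}

⟦on Ivy⟧ = {x : ⟨x, Ivy⟩ ∈ ⟦on⟧} = {Finn, Mae, Ned, Ona, Pat, Wes}
⟦which shattered⟧ = ⟦shattered⟧ = {Ivy, Jo, Ned, Pat, Rae, Xiu}
⟦in front of Ned⟧ = {x : ⟨x, Ned⟩ ∈ ⟦in front of⟧} = {Hal, Ned, Ona, Pat, Wes, Xiu}
⟦stone⟧ = {Finn, Hal, Ivy, Jo, Mae, Ned, Ona, Pat, Rae}
… ∩ ⟦on Ivy⟧ = {Finn, Hal, Ivy, Jo, Mae, Ned, Ona, Pat, Rae} ∩ {Finn, Mae, Ned, Ona, Pat, Wes} = {Finn, Mae, Ned, Ona, Pat}
… ∩ ⟦which shattered⟧ = {Finn, Mae, Ned, Ona, Pat} ∩ {Ivy, Jo, Ned, Pat, Rae, Xiu} = {Ned, Pat}
… ∩ ⟦in front of Ned⟧ = {Ned, Pat} ∩ {Hal, Ned, Ona, Pat, Wes, Xiu} = {Ned, Pat}
… ∩ ⟦metal⟧ = {Ned, Pat} ∩ {Hal, Ivy, Jo, Mae, Ned, Rae, Wes, Xiu} = {Ned}
So ⟦metal stone on Ivy which shattered in front of Ned⟧ = {Ned}.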